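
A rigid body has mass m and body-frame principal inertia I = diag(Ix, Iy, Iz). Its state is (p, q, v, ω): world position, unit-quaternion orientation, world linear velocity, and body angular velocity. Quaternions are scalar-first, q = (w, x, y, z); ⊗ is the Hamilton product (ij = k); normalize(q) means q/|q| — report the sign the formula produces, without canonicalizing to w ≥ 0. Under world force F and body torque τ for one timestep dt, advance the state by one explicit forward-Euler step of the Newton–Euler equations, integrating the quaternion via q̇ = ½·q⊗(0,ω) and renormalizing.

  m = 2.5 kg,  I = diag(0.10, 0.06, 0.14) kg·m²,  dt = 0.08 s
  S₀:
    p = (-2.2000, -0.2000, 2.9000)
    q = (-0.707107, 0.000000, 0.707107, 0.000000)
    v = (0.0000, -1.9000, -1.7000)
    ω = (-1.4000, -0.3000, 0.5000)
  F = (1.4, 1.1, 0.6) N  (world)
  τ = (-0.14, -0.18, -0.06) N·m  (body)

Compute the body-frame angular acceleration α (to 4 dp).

α = (-1.2800, -3.4667, -0.3086)

ω×(Iω) gyroscopic = (-0.0120, 0.0280, -0.0168)
angular accel α = (-1.2800, -3.4667, -0.3086)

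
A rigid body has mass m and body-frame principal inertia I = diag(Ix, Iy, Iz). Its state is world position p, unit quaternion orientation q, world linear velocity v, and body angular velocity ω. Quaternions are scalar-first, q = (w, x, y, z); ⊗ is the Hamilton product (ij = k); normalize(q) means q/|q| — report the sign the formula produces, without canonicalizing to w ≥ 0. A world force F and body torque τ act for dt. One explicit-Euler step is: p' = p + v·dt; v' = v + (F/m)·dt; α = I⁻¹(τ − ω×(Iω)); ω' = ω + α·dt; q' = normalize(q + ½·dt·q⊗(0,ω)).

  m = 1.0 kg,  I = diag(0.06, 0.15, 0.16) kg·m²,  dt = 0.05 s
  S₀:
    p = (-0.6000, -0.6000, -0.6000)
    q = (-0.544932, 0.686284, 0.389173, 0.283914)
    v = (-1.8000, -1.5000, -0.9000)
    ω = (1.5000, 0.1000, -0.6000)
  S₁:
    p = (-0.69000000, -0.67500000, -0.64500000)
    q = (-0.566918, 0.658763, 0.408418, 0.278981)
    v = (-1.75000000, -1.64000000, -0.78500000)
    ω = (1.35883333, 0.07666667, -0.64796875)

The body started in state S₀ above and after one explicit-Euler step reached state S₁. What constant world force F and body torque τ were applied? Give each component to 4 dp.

F = (1.0000, -2.8000, 2.3000)
τ = (-0.1700, 0.0200, -0.1400)

ω₁ − ω₀ = (-0.14116667, -0.02333333, -0.04796875)
precession coupling = (-0.0006, 0.0900, 0.0135)
applied torque τ = (-0.1700, 0.0200, -0.1400)
Δv = v₁−v₀ = (0.05000000, -0.14000000, 0.11500000)
m·(v₁−v₀)/dt = (1.0000, -2.8000, 2.3000)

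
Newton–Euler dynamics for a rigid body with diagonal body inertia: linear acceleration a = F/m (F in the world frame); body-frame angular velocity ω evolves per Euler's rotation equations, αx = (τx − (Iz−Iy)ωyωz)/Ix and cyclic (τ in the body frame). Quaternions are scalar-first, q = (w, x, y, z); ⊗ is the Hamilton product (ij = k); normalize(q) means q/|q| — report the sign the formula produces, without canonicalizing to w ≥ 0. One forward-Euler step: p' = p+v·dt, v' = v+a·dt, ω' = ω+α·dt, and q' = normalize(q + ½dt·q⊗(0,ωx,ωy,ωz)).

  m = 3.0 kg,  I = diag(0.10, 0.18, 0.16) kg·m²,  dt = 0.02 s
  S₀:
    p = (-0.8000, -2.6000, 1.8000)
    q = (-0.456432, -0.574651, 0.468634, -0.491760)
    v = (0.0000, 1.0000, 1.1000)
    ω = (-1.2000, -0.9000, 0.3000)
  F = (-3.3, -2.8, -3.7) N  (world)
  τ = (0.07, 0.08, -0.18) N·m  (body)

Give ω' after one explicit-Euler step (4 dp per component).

ω' = (-1.1871, -0.8935, 0.2667)

precession coupling ω×(Iω) = (0.0054, 0.0216, 0.0864)
angular accel α = (0.6460, 0.3244, -1.6650)
ω + α·dt = (-1.1871, -0.8935, 0.2667)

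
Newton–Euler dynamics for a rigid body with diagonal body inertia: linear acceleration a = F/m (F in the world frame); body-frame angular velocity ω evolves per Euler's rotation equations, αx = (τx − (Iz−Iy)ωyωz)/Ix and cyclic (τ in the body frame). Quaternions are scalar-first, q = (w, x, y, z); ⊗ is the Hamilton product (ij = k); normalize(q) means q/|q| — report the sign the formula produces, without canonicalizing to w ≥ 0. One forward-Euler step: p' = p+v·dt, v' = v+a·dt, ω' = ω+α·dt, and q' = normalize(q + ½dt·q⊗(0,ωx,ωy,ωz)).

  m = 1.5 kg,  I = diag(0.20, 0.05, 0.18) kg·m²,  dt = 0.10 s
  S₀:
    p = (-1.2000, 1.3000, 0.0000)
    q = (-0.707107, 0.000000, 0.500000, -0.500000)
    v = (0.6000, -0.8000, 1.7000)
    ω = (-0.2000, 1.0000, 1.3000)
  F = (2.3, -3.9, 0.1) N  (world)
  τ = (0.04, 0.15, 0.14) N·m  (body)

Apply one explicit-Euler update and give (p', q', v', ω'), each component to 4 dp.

p' = (-1.1400, 1.2200, 0.1700)
q' = (-0.6972, 0.0644, 0.4681, -0.5391)
v' = (0.7533, -1.0600, 1.7067)
ω' = (-0.2645, 1.3104, 1.3611)

linear accel F/m = (1.5333, -2.6000, 0.0667)
p' = p + v·dt = (-1.1400, 1.2200, 0.1700)
v + (F/m)dt = (0.7533, -1.0600, 1.7067)
gyro term ω×Iω = (0.1690, -0.0052, 0.0300)
angular accel α = (-0.6450, 3.1040, 0.6111)
ω + α·dt = (-0.2645, 1.3104, 1.3611)
2q̇ = q⊗(0,ω) = (0.1500000, 1.2914214, -0.6071070, -0.8192391)
updated quaternion q' = (-0.6972, 0.0644, 0.4681, -0.5391)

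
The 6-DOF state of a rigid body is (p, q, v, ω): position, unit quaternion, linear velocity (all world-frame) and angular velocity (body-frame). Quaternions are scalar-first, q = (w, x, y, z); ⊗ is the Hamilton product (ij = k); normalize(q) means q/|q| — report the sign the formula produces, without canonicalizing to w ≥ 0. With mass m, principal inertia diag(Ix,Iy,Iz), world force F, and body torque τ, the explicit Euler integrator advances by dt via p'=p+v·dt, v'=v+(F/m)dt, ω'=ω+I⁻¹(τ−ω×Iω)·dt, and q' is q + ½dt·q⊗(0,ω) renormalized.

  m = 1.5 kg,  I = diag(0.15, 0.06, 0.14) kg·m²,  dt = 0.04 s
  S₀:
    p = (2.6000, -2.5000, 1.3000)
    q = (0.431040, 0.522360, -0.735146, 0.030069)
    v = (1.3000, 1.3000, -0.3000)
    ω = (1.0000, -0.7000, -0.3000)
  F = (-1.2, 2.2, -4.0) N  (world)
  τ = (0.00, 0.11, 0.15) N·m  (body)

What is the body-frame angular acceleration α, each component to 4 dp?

α = (-0.1120, 1.8833, 0.6214)

ω×(Iω) gyroscopic = (0.0168, -0.0030, 0.0630)
α = I⁻¹(τ − ω×Iω) = (-0.1120, 1.8833, 0.6214)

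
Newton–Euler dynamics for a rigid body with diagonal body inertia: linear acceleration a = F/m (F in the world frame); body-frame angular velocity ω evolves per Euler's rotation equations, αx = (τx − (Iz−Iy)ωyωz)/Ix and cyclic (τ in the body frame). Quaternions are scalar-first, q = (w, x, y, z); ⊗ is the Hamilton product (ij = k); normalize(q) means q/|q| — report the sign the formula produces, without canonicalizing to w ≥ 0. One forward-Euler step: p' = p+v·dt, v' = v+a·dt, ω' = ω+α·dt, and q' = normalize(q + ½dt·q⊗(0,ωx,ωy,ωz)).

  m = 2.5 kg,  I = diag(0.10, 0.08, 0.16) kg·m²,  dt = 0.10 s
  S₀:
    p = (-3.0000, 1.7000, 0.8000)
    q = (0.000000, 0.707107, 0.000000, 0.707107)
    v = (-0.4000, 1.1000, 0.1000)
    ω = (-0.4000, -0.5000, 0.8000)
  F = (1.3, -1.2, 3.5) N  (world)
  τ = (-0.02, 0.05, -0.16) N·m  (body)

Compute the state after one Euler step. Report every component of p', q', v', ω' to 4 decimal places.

p + v·dt = (-3.0400, 1.8100, 0.8100)
v + (F/m)dt = (-0.3480, 1.0520, 0.2400)
ω×(Iω) gyroscopic = (-0.0320, 0.0192, -0.0040)
angular accel α = (0.1200, 0.3850, -0.9750)
ω + α·dt = (-0.3880, -0.4615, 0.7025)
2q̇ = q⊗(0,ω) = (-0.2828428, 0.3535535, -0.8485284, -0.3535535)
q + ½dt·q⊗(0,ω), renormalized = (-0.0141, 0.7238, -0.0424, 0.6885)

p' = (-3.0400, 1.8100, 0.8100)
q' = (-0.0141, 0.7238, -0.0424, 0.6885)
v' = (-0.3480, 1.0520, 0.2400)
ω' = (-0.3880, -0.4615, 0.7025)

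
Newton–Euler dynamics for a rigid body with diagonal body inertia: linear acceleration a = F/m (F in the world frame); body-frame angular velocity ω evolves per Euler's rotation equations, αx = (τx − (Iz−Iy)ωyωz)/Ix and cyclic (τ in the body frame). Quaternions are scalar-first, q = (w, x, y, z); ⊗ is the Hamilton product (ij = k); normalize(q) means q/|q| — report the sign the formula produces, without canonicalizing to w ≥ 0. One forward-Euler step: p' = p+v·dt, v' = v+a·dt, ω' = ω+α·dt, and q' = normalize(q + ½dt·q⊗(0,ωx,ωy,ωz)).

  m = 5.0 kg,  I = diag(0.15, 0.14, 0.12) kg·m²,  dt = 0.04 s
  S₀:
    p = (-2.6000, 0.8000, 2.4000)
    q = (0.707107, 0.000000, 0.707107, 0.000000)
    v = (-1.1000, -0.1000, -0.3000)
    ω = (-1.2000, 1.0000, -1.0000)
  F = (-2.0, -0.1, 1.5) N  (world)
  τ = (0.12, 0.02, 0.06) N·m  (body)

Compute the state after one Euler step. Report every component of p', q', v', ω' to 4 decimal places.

α = I⁻¹(τ − ω×Iω) = (0.6667, -0.1143, 0.4000)
new body rate ω' = (-1.1733, 0.9954, -0.9840)
2q̇ = q⊗(0,ω) = (-0.7071070, -1.5556354, 0.7071070, 0.1414214)
updated quaternion q' = (0.6925, -0.0311, 0.7208, 0.0028)
linear accel F/m = (-0.4000, -0.0200, 0.3000)
p' = p + v·dt = (-2.6440, 0.7960, 2.3880)
v + (F/m)dt = (-1.1160, -0.1008, -0.2880)

p' = (-2.6440, 0.7960, 2.3880)
q' = (0.6925, -0.0311, 0.7208, 0.0028)
v' = (-1.1160, -0.1008, -0.2880)
ω' = (-1.1733, 0.9954, -0.9840)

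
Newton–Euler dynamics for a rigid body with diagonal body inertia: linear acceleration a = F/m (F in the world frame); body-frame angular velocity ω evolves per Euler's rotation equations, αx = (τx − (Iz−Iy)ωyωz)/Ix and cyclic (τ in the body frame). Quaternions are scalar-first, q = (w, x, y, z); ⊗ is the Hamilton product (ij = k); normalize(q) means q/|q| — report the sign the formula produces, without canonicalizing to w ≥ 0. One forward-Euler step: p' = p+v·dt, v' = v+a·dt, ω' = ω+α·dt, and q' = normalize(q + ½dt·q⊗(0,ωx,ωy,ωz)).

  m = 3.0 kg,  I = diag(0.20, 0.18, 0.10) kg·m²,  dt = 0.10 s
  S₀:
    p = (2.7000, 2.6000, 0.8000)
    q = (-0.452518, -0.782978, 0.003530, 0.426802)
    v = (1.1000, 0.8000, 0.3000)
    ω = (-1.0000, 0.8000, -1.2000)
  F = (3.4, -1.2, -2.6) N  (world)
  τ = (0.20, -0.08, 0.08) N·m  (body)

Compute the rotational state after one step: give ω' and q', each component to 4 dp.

precession coupling ω×(Iω) = (0.0768, 0.1200, 0.0160)
angular accel α = (0.6160, -1.1111, 0.6400)
ω + α·dt = (-0.9384, 0.6889, -1.1360)
Hamilton product q⊗(0,ω) = (-0.2736396, 0.1068404, -1.7283900, -0.0798308)
q + ½dt·q⊗(0,ω), renormalized = (-0.4644, -0.7747, -0.0826, 0.4212)

ω' = (-0.9384, 0.6889, -1.1360)
q' = (-0.4644, -0.7747, -0.0826, 0.4212)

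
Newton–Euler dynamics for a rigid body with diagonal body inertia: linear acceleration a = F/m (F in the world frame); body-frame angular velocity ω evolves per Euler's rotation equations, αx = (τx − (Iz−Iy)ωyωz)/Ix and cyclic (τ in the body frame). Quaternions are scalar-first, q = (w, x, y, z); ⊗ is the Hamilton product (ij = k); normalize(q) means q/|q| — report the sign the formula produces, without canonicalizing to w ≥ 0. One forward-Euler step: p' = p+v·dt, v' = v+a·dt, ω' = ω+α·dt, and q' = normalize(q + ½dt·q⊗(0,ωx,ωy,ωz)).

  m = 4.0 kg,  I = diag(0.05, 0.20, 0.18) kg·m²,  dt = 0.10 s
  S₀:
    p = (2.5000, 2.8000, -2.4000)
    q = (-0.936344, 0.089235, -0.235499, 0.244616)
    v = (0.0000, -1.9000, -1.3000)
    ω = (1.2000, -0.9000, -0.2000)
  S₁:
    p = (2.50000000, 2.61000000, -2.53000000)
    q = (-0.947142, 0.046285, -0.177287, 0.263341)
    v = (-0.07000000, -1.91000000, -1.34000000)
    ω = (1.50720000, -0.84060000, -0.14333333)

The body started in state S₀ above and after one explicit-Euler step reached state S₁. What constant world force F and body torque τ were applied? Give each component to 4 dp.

F = (-2.8000, -0.4000, -1.6000)
τ = (0.1500, 0.1500, -0.0600)

velocity change Δv = (-0.07000000, -0.01000000, -0.04000000)
m·(v₁−v₀)/dt = (-2.8000, -0.4000, -1.6000)
Δω = ω₁−ω₀ = (0.30720000, 0.05940000, 0.05666667)
gyro term ω₀×Iω₀ = (-0.0036, 0.0312, -0.1620)
I·α + gyro = (0.1500, 0.1500, -0.0600)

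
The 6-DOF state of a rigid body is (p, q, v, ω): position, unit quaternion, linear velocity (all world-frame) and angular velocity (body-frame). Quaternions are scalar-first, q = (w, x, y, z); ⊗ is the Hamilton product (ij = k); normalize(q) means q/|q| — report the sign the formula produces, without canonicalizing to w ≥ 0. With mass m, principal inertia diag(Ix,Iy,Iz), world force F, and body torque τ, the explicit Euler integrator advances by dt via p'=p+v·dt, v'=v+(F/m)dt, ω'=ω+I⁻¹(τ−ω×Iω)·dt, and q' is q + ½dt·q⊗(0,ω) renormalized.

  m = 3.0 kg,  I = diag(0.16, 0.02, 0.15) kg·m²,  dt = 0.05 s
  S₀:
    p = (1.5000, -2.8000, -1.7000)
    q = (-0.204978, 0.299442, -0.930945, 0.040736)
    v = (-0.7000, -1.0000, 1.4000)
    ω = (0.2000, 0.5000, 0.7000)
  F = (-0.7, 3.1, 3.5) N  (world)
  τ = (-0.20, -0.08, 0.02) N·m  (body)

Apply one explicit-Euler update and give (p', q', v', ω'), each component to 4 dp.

p + v·dt = (1.4650, -2.8500, -1.6300)
new velocity v' = (-0.7117, -0.9483, 1.4583)
α = I⁻¹(τ − ω×Iω) = (-1.5344, -4.0700, 0.2267)
ω' = ω + α·dt = (0.1233, 0.2965, 0.7113)
2q̇ = q⊗(0,ω) = (0.3770689, -0.7130251, -0.3039512, 0.1924254)
updated quaternion q' = (-0.1955, 0.2815, -0.9383, 0.0455)

p' = (1.4650, -2.8500, -1.6300)
q' = (-0.1955, 0.2815, -0.9383, 0.0455)
v' = (-0.7117, -0.9483, 1.4583)
ω' = (0.1233, 0.2965, 0.7113)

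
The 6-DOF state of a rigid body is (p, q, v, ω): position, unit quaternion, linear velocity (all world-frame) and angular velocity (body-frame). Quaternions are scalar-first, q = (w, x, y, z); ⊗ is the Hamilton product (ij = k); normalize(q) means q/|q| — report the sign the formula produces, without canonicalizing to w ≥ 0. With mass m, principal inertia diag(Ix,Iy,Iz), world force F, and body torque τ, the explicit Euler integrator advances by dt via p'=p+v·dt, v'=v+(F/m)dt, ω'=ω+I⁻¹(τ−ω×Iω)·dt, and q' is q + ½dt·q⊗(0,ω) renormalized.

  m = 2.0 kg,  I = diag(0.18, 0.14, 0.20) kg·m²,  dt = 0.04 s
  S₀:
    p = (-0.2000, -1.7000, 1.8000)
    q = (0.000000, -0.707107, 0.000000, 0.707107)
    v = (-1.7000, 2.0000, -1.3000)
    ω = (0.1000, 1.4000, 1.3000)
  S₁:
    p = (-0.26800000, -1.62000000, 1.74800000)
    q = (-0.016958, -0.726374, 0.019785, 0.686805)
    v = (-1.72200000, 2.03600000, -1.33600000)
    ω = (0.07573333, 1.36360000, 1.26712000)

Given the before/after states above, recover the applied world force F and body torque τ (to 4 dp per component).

Δω = ω₁−ω₀ = (-0.02426667, -0.03640000, -0.03288000)
I·α + gyro = (0.0000, -0.1300, -0.1700)
velocity change Δv = (-0.02200000, 0.03600000, -0.03600000)
F = m·Δv/dt = (-1.1000, 1.8000, -1.8000)

F = (-1.1000, 1.8000, -1.8000)
τ = (0.0000, -0.1300, -0.1700)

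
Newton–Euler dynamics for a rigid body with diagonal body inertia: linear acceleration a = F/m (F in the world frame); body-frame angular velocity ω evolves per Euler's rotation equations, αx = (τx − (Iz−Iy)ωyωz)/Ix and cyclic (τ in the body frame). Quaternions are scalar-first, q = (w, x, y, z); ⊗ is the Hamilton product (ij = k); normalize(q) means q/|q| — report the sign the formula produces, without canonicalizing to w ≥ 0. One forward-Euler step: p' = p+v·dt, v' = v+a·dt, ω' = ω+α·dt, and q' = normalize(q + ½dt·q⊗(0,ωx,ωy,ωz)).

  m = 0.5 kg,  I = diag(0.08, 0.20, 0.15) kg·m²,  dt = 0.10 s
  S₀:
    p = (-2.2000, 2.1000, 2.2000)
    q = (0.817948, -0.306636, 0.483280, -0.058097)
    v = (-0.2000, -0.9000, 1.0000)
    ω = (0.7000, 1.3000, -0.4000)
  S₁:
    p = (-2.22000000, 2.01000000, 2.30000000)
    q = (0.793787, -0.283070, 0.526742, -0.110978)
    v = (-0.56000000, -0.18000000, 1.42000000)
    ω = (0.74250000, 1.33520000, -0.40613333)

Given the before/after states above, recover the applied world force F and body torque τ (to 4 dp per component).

F = (-1.8000, 3.6000, 2.1000)
τ = (0.0600, 0.0900, 0.1000)

v₁ − v₀ = (-0.36000000, 0.72000000, 0.42000000)
applied force F = (-1.8000, 3.6000, 2.1000)
ω₁ − ω₀ = (0.04250000, 0.03520000, -0.00613333)
precession coupling = (0.0260, 0.0196, 0.1092)
τ = I·(Δω/dt) + ω₀×(Iω₀) = (0.0600, 0.0900, 0.1000)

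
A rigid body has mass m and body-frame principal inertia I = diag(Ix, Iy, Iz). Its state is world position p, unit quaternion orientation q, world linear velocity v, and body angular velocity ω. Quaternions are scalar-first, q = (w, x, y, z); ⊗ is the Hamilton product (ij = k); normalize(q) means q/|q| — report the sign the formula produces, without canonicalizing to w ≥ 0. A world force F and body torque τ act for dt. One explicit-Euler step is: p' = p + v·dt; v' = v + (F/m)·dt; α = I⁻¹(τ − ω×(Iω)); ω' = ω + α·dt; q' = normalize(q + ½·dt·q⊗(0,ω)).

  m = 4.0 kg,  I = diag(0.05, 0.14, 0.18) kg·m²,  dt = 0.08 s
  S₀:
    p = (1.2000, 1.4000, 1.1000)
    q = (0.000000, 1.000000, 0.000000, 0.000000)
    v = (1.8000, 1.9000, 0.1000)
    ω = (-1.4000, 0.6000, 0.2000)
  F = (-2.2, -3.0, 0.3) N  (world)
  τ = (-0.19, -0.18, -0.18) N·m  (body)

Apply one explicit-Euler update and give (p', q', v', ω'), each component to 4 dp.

gyro term ω×Iω = (0.0048, 0.0364, -0.0756)
angular accel α = (-3.8960, -1.5457, -0.5800)
ω' = ω + α·dt = (-1.7117, 0.4763, 0.1536)
2q̇ = q⊗(0,ω) = (1.4000000, 0.0000000, -0.2000000, 0.6000000)
updated quaternion q' = (0.0559, 0.9981, -0.0080, 0.0240)
a = (-0.5500, -0.7500, 0.0750)
p' = p + v·dt = (1.3440, 1.5520, 1.1080)
v' = v + a·dt = (1.7560, 1.8400, 0.1060)

p' = (1.3440, 1.5520, 1.1080)
q' = (0.0559, 0.9981, -0.0080, 0.0240)
v' = (1.7560, 1.8400, 0.1060)
ω' = (-1.7117, 0.4763, 0.1536)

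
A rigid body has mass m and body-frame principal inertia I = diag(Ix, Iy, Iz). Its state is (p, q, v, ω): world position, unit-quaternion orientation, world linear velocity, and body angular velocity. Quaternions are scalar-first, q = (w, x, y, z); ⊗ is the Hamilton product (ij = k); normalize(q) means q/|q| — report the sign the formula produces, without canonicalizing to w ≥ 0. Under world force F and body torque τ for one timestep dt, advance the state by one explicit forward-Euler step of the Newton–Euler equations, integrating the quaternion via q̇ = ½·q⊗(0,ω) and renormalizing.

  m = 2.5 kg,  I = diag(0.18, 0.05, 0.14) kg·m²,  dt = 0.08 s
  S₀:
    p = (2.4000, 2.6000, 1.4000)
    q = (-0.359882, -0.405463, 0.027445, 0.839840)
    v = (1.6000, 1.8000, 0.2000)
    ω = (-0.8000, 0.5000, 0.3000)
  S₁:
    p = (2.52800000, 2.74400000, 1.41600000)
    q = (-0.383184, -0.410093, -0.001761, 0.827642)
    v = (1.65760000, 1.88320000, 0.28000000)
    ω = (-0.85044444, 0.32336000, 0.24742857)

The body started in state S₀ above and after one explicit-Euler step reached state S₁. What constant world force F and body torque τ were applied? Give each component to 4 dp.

Δv = v₁−v₀ = (0.05760000, 0.08320000, 0.08000000)
m·(v₁−v₀)/dt = (1.8000, 2.6000, 2.5000)
ω₁ − ω₀ = (-0.05044444, -0.17664000, -0.05257143)
gyro term ω₀×Iω₀ = (0.0135, -0.0096, 0.0520)
τ = I·(Δω/dt) + ω₀×(Iω₀) = (-0.1000, -0.1200, -0.0400)

F = (1.8000, 2.6000, 2.5000)
τ = (-0.1000, -0.1200, -0.0400)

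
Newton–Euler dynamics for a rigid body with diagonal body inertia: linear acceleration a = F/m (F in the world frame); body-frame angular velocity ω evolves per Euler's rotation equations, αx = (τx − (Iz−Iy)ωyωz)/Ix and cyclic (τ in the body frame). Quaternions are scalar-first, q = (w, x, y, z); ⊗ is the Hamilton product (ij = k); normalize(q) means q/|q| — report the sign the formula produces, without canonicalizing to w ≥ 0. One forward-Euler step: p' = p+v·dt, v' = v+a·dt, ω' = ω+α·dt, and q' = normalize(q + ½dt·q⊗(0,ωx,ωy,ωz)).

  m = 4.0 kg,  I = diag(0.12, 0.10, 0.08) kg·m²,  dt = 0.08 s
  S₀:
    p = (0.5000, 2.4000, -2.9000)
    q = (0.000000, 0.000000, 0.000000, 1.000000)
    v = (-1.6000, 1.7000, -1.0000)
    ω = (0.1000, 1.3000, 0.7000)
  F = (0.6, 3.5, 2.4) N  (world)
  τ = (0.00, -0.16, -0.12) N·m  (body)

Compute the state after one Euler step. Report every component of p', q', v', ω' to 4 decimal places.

p' = (0.3720, 2.5360, -2.9800)
q' = (-0.0280, -0.0519, 0.0040, 0.9983)
v' = (-1.5880, 1.7700, -0.9520)
ω' = (0.1121, 1.1698, 0.5826)

a = (0.1500, 0.8750, 0.6000)
p + v·dt = (0.3720, 2.5360, -2.9800)
new velocity v' = (-1.5880, 1.7700, -0.9520)
precession coupling ω×(Iω) = (-0.0182, 0.0028, -0.0026)
α = I⁻¹(τ − ω×Iω) = (0.1517, -1.6280, -1.4675)
ω' = ω + α·dt = (0.1121, 1.1698, 0.5826)
2q̇ = q⊗(0,ω) = (-0.7000000, -1.3000000, 0.1000000, 0.0000000)
updated quaternion q' = (-0.0280, -0.0519, 0.0040, 0.9983)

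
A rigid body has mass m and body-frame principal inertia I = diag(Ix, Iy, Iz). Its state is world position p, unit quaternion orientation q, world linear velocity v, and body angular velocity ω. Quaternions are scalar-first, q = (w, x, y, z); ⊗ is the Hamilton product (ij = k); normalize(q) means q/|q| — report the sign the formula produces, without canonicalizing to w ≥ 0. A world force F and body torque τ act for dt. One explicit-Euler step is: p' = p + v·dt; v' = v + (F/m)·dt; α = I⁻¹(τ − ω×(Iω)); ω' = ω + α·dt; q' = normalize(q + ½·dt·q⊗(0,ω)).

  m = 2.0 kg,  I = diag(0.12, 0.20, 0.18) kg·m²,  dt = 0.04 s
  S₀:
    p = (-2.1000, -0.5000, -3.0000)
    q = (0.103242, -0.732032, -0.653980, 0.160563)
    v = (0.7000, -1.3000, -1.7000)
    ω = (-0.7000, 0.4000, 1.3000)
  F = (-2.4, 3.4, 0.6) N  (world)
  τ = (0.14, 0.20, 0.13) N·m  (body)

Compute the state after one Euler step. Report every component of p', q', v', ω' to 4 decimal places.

p' = (-2.0720, -0.5520, -3.0680)
q' = (0.0940, -0.7514, -0.6361, 0.1482)
v' = (0.6520, -1.2320, -1.6880)
ω' = (-0.6499, 0.4291, 1.3339)

linear accel F/m = (-1.2000, 1.7000, 0.3000)
p + v·dt = (-2.0720, -0.5520, -3.0680)
v + (F/m)dt = (0.6520, -1.2320, -1.6880)
(τ − ω×Iω)/I = (1.2533, 0.7270, 0.8467)
new body rate ω' = (-0.6499, 0.4291, 1.3339)
Hamilton product q⊗(0,ω) = (-0.4595623, -0.9866686, 0.8805443, -0.6163842)
updated quaternion q' = (0.0940, -0.7514, -0.6361, 0.1482)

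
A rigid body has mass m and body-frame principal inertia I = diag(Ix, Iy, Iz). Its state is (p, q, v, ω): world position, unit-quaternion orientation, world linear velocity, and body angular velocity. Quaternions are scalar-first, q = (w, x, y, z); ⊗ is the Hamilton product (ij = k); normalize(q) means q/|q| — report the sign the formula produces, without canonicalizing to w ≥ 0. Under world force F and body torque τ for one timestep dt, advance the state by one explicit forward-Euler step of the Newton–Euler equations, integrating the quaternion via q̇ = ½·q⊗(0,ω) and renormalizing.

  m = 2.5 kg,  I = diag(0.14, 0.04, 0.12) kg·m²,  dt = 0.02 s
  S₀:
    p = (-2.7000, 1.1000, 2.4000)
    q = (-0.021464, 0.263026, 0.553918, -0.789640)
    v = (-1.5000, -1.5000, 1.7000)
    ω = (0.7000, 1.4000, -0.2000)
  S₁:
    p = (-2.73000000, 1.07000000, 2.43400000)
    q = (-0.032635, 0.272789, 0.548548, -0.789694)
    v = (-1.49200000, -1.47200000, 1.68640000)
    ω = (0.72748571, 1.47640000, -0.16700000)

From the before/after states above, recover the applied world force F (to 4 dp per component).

F = (1.0000, 3.5000, -1.7000)

velocity change Δv = (0.00800000, 0.02800000, -0.01360000)
F = m·Δv/dt = (1.0000, 3.5000, -1.7000)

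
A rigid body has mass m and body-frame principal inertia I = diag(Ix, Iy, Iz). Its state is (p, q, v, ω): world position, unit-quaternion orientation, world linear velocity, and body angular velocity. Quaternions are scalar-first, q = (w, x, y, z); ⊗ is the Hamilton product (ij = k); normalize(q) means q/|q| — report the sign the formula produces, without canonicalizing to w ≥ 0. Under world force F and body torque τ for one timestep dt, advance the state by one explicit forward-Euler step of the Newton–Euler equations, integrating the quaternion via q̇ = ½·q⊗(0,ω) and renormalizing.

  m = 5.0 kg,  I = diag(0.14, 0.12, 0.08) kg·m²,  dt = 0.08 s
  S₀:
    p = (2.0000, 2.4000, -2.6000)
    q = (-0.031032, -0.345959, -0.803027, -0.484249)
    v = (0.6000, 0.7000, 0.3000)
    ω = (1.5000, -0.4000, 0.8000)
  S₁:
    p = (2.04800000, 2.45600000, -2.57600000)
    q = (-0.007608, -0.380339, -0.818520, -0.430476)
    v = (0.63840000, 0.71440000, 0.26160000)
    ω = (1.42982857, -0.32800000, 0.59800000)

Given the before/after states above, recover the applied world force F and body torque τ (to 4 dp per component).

F = (2.4000, 0.9000, -2.4000)
τ = (-0.1100, 0.1800, -0.1900)

Δv = v₁−v₀ = (0.03840000, 0.01440000, -0.03840000)
applied force F = (2.4000, 0.9000, -2.4000)
Δω = ω₁−ω₀ = (-0.07017143, 0.07200000, -0.20200000)
precession coupling = (0.0128, 0.0720, 0.0120)
applied torque τ = (-0.1100, 0.1800, -0.1900)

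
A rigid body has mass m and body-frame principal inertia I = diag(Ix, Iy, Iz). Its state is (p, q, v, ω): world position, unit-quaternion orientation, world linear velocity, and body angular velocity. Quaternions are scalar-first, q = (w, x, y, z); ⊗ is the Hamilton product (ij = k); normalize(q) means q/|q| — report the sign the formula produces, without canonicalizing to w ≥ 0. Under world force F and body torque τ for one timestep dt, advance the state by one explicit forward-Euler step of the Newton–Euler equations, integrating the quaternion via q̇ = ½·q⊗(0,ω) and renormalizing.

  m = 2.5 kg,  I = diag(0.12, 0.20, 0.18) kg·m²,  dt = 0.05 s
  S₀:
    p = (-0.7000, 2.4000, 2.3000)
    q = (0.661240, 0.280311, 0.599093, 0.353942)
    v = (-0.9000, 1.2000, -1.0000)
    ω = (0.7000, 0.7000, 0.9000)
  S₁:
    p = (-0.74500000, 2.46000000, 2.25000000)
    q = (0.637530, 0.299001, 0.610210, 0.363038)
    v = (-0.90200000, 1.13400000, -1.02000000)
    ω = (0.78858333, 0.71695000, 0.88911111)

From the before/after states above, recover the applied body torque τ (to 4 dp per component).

rate change Δω = (0.08858333, 0.01695000, -0.01088889)
ω₀×(Iω₀) = (-0.0126, -0.0378, 0.0392)
τ = I·(Δω/dt) + ω₀×(Iω₀) = (0.2000, 0.0300, 0.0000)

τ = (0.2000, 0.0300, 0.0000)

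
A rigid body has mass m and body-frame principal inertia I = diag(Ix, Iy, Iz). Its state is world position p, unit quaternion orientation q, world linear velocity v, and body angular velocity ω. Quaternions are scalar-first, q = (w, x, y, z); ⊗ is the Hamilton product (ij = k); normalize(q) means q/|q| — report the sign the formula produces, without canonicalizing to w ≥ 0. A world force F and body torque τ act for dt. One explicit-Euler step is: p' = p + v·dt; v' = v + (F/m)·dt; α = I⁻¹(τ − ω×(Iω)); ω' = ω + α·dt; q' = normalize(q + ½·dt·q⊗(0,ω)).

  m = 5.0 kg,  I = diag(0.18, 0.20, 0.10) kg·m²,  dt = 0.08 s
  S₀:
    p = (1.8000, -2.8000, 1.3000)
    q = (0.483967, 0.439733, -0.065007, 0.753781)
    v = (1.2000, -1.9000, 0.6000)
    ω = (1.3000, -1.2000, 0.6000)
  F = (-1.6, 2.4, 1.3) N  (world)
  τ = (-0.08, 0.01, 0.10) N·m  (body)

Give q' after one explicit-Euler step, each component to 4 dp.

q' = (0.4387, 0.4981, -0.0594, 0.7456)

Hamilton product q⊗(0,ω) = (-1.1019299, 1.4946901, 0.1353151, -0.1527903)
q' = normalize(q + ½dt·q⊗(0,ω)) = (0.4387, 0.4981, -0.0594, 0.7456)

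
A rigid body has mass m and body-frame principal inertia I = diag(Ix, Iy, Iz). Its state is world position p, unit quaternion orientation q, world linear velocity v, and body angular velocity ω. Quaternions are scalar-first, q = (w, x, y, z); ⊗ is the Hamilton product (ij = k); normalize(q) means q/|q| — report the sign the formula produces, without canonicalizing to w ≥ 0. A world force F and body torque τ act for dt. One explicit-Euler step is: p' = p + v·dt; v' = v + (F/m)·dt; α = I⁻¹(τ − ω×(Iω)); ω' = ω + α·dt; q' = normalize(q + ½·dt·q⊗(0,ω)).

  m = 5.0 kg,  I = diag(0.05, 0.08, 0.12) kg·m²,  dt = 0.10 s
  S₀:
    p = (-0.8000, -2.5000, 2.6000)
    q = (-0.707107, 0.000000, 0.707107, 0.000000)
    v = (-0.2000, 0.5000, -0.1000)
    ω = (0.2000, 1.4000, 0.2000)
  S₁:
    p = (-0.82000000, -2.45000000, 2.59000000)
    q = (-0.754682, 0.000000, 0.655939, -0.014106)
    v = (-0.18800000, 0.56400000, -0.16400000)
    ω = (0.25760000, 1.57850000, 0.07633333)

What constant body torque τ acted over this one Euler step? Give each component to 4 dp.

ω₁ − ω₀ = (0.05760000, 0.17850000, -0.12366667)
applied torque τ = (0.0400, 0.1400, -0.1400)

τ = (0.0400, 0.1400, -0.1400)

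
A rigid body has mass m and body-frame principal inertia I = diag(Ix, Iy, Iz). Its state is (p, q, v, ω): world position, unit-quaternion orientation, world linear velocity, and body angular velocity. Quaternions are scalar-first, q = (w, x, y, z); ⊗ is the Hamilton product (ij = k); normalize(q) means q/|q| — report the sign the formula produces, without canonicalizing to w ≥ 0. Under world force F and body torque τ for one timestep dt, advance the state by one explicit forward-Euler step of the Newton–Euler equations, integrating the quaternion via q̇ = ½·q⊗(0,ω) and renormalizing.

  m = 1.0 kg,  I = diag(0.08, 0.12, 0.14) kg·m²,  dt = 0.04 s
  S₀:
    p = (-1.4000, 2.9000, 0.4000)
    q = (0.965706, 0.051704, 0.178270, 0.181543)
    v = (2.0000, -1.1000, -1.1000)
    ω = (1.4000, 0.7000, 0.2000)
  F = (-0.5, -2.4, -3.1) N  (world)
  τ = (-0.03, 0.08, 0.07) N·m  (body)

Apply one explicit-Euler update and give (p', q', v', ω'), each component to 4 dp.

p' = (-1.3200, 2.8560, 0.3560)
q' = (0.9606, 0.0769, 0.1966, 0.1810)
v' = (1.9800, -1.1960, -1.2240)
ω' = (1.3836, 0.7323, 0.2088)

p' = p + v·dt = (-1.3200, 2.8560, 0.3560)
v' = v + a·dt = (1.9800, -1.1960, -1.2240)
ω×(Iω) gyroscopic = (0.0028, -0.0168, 0.0392)
(τ − ω×Iω)/I = (-0.4100, 0.8067, 0.2200)
ω + α·dt = (1.3836, 0.7323, 0.2088)
q⊗(0,ω) = (-0.2334832, 1.2605623, 0.9198136, -0.0202440)
updated quaternion q' = (0.9606, 0.0769, 0.1966, 0.1810)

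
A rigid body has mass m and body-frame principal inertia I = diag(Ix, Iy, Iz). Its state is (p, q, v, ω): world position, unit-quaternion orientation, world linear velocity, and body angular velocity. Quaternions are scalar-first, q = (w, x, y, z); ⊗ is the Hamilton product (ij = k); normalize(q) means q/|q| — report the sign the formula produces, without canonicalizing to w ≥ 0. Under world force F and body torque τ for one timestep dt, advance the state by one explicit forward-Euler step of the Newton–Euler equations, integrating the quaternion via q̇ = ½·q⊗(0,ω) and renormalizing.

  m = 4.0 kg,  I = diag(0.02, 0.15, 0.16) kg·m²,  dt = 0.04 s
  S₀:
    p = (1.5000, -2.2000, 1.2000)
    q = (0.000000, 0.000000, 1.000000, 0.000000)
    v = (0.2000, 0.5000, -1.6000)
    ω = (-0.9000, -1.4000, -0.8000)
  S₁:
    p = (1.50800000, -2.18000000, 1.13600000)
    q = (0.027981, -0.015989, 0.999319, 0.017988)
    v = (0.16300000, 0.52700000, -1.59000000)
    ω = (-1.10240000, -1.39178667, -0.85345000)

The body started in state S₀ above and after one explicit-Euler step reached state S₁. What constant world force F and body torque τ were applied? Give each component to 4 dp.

F = (-3.7000, 2.7000, 1.0000)
τ = (-0.0900, -0.0700, -0.0500)

rate change Δω = (-0.20240000, 0.00821333, -0.05345000)
gyro term ω₀×Iω₀ = (0.0112, -0.1008, 0.1638)
τ = I·(Δω/dt) + ω₀×(Iω₀) = (-0.0900, -0.0700, -0.0500)
v₁ − v₀ = (-0.03700000, 0.02700000, 0.01000000)
F = m·Δv/dt = (-3.7000, 2.7000, 1.0000)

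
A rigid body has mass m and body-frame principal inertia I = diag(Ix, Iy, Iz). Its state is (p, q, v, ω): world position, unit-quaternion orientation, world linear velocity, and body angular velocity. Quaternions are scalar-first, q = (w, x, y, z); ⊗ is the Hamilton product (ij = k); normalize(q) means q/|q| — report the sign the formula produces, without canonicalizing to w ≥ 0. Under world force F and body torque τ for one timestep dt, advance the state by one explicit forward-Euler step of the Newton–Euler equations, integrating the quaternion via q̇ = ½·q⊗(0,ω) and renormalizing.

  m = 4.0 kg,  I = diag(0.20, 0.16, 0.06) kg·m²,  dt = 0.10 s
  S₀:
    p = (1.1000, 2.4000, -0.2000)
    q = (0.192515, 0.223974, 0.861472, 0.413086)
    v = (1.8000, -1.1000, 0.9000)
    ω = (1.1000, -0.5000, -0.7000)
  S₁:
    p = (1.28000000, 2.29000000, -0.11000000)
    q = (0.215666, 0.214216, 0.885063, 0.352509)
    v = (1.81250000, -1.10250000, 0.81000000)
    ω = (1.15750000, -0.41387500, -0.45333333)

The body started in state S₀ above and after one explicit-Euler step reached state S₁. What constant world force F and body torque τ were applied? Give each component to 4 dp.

F = (0.5000, -0.1000, -3.6000)
τ = (0.0800, 0.0300, 0.1700)

rate change Δω = (0.05750000, 0.08612500, 0.24666667)
ω₀×(Iω₀) = (-0.0350, -0.1078, 0.0220)
I·α + gyro = (0.0800, 0.0300, 0.1700)
Δv = v₁−v₀ = (0.01250000, -0.00250000, -0.09000000)
applied force F = (0.5000, -0.1000, -3.6000)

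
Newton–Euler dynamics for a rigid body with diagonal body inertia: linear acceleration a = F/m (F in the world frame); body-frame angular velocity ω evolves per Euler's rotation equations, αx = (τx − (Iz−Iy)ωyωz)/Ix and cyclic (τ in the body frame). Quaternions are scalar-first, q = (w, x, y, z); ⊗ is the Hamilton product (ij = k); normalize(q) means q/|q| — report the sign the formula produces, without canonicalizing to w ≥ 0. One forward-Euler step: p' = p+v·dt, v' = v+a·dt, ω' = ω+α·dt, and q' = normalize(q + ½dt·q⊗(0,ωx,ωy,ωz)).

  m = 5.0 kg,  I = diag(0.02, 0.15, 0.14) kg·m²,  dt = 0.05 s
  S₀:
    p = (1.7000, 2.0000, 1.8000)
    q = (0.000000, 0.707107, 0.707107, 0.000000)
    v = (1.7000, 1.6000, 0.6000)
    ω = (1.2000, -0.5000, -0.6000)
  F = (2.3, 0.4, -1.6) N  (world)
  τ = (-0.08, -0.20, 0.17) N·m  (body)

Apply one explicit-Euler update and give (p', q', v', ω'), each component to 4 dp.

p' = (1.7850, 2.0800, 1.8300)
q' = (-0.0124, 0.6961, 0.7173, -0.0300)
v' = (1.7230, 1.6040, 0.5840)
ω' = (1.0075, -0.5955, -0.5114)

p + v·dt = (1.7850, 2.0800, 1.8300)
new velocity v' = (1.7230, 1.6040, 0.5840)
angular accel α = (-3.8500, -1.9093, 1.7714)
new body rate ω' = (1.0075, -0.5955, -0.5114)
Hamilton product q⊗(0,ω) = (-0.4949749, -0.4242642, 0.4242642, -1.2020819)
q + ½dt·q⊗(0,ω), renormalized = (-0.0124, 0.6961, 0.7173, -0.0300)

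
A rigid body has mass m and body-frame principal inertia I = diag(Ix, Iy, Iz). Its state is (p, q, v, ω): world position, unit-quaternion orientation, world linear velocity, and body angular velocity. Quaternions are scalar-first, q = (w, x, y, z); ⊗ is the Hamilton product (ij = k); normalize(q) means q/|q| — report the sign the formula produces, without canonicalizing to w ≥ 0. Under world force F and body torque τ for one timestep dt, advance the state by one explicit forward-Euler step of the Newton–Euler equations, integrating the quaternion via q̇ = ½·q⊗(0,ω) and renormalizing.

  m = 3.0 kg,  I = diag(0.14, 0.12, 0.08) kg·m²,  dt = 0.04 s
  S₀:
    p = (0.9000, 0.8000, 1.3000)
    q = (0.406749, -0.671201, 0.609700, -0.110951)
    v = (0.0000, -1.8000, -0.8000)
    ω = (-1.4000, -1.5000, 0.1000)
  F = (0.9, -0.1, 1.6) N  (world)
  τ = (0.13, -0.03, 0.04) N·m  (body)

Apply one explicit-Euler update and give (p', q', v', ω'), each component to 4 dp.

p' = (0.9000, 0.7280, 1.2680)
q' = (0.4061, -0.6841, 0.6014, -0.0729)
v' = (0.0120, -1.8013, -0.7787)
ω' = (-1.3646, -1.5072, 0.1410)

linear accel F/m = (0.3000, -0.0333, 0.5333)
p + v·dt = (0.9000, 0.7280, 1.2680)
v' = v + a·dt = (0.0120, -1.8013, -0.7787)
angular accel α = (0.8857, -0.1800, 1.0250)
ω + α·dt = (-1.3646, -1.5072, 0.1410)
2q̇ = q⊗(0,ω) = (-0.0140363, -0.6749051, -0.3876720, 1.9010564)
updated quaternion q' = (0.4061, -0.6841, 0.6014, -0.0729)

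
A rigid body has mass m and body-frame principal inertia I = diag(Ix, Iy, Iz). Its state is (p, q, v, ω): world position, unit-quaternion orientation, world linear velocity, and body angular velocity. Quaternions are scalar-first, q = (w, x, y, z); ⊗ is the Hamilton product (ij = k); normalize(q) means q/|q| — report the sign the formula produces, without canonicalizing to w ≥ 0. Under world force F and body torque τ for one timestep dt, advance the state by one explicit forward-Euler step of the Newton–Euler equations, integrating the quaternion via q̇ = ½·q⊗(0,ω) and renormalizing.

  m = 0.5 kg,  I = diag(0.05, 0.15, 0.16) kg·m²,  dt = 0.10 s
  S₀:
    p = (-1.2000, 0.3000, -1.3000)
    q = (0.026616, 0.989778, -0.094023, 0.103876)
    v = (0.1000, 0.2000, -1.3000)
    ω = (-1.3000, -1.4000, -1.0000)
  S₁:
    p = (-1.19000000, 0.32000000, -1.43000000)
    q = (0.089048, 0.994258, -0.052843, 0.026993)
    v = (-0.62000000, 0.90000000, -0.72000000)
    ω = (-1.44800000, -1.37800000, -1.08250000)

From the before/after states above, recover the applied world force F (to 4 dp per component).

F = (-3.6000, 3.5000, 2.9000)

Δv = v₁−v₀ = (-0.72000000, 0.70000000, 0.58000000)
F = m·Δv/dt = (-3.6000, 3.5000, 2.9000)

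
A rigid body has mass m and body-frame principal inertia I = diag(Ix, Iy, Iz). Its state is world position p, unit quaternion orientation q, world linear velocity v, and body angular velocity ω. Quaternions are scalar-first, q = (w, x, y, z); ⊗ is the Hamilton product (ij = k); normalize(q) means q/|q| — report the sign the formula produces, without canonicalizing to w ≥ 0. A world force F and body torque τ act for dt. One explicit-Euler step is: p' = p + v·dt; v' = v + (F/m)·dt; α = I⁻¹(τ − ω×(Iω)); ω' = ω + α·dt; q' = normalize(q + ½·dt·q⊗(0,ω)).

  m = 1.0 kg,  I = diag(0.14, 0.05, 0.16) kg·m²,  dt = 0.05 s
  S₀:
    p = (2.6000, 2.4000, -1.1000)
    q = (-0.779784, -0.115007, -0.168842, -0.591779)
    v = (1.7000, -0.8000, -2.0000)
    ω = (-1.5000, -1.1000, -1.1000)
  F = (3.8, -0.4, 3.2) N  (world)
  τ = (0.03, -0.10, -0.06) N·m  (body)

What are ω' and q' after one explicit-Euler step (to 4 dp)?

angular accel α = (-0.7364, -1.3400, 0.5531)
new body rate ω' = (-1.5368, -1.1670, -1.0723)
Hamilton product q⊗(0,ω) = (-1.0091936, 0.7044453, 1.6189232, 0.7310071)
updated quaternion q' = (-0.8038, -0.0973, -0.1282, -0.5727)

ω' = (-1.5368, -1.1670, -1.0723)
q' = (-0.8038, -0.0973, -0.1282, -0.5727)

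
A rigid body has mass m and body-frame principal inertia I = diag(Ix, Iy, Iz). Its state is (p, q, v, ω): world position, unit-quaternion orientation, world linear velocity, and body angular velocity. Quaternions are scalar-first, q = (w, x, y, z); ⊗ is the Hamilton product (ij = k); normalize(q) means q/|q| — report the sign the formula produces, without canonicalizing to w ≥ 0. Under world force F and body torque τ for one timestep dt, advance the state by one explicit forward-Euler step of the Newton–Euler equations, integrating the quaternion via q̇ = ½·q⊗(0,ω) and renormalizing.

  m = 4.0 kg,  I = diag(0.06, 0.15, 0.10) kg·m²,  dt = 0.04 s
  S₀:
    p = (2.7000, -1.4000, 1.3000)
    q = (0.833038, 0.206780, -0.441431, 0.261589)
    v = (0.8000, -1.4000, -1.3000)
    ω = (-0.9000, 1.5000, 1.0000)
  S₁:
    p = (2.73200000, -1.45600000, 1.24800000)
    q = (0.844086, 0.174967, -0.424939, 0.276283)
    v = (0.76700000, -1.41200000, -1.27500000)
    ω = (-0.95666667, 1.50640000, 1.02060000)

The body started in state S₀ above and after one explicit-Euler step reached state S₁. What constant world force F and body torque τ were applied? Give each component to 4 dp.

Δv = v₁−v₀ = (-0.03300000, -0.01200000, 0.02500000)
m·(v₁−v₀)/dt = (-3.3000, -1.2000, 2.5000)
rate change Δω = (-0.05666667, 0.00640000, 0.02060000)
precession coupling = (-0.0750, 0.0360, -0.1215)
I·α + gyro = (-0.1600, 0.0600, -0.0700)

F = (-3.3000, -1.2000, 2.5000)
τ = (-0.1600, 0.0600, -0.0700)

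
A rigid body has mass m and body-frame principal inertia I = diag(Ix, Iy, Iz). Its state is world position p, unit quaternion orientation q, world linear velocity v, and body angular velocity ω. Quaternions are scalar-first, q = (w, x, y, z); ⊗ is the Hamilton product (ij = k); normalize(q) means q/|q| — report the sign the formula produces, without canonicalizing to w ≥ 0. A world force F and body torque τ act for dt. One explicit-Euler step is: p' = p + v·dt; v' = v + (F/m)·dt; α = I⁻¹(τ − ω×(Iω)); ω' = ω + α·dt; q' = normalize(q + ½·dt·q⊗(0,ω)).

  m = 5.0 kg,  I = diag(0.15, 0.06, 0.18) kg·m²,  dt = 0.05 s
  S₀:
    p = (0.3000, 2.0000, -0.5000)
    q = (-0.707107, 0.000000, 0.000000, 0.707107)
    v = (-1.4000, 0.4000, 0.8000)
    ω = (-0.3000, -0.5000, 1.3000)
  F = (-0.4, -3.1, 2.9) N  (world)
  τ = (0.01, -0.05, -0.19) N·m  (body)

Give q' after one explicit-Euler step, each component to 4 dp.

2q̇ = q⊗(0,ω) = (-0.9192391, 0.5656856, 0.1414214, -0.9192391)
q' = normalize(q + ½dt·q⊗(0,ω)) = (-0.7296, 0.0141, 0.0035, 0.6837)

q' = (-0.7296, 0.0141, 0.0035, 0.6837)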